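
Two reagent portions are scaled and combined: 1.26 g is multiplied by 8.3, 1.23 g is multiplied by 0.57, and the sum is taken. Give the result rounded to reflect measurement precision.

11 g

1.26 × 8.3 = 10.458 → 1.0 × 10¹ g (2 s.f., last digit at the 10^0 place).
1.23 × 0.57 = 0.7011 → 0.70 g (2 s.f., last digit at the 10^-2 place).
Sum: 11.1591 g; keep the coarser place, 10^0.
Result: 11 g.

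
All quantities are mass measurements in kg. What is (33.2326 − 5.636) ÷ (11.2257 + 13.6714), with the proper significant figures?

33.2326 − 5.636 = 27.5966, limited to 3 d.p. → 5 s.f.; 11.2257 + 13.6714 = 24.8971, limited to 4 d.p. → 6 s.f.
Carrying full precision, 27.5966 ÷ 24.8971 = 1.10842628258…; keep min(5, 6) = 5 s.f.
Rounded to 5 significant figures: 1.1084.

1.1084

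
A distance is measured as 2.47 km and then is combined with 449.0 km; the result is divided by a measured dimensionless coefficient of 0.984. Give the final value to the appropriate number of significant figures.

459 km

2.47 km + 449.0 km = 451.47 km; the sum is limited to 1 decimal place (4 s.f.).
Carrying full precision, 451.47 ÷ 0.984 = 458.81097561… km; 0.984 has 3 s.f., so the result keeps min(4, 3) = 3 s.f.
Rounded to 3 significant figures: 459 km.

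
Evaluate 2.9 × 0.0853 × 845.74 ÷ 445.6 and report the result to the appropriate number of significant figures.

0.47

2.9 × 0.0853 × 845.74 ÷ 445.6 = 0.469503374776…
Multiplication/division keeps the fewest significant figures: 2.9 → 2 s.f., 0.0853 → 3 s.f., 845.74 → 5 s.f., 445.6 → 4 s.f.; limit is 2.
Rounded to 2 significant figures: 0.47.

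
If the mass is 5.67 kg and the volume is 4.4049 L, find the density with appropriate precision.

density = 5.67 kg ÷ 4.4049 L = 1.28720288769… kg/L.
5.67 has 3 significant figures; 4.4049 has 5.
Division/multiplication keeps the fewest: 3 significant figures.
Rounded: 1.29 kg/L.

1.29 kg/L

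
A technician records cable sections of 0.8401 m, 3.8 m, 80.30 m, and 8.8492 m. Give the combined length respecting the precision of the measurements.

93.8 m

0.8401 m + 3.8 m + 80.30 m + 8.8492 m = 93.7893 m.
Addition/subtraction keeps the fewest decimal places: 0.8401 → 4 decimal places, 3.8 → 1 decimal place, 80.30 → 2 decimal places, 8.8492 → 4 decimal places; limit is 1.
Rounded to 1 decimal place: 93.8 m.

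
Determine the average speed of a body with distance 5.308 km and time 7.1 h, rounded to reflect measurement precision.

average speed = 5.308 km ÷ 7.1 h = 0.747605633803… km/h.
5.308 has 4 significant figures; 7.1 has 2.
Division/multiplication keeps the fewest: 2 significant figures.
Rounded: 0.75 km/h.

0.75 km/h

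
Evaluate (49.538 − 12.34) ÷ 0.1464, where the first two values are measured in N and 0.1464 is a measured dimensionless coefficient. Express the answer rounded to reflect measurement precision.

254.1 N

49.538 N − 12.34 N = 37.198 N; the difference is limited to 2 decimal places (4 s.f.).
Carrying full precision, 37.198 ÷ 0.1464 = 254.084699454… N; 0.1464 has 4 s.f., so the result keeps min(4, 4) = 4 s.f.
Rounded to 4 significant figures: 254.1 N.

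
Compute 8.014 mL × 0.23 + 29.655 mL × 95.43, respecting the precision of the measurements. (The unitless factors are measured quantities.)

8.014 × 0.23 = 1.84322 → 1.8 mL (2 s.f., last digit at the 10^-1 place).
29.655 × 95.43 = 2829.97665 → 2830. mL (4 s.f., last digit at the 10^0 place).
Sum: 2831.81987 mL; keep the coarser place, 10^0.
Result: 2832 mL.

2832 mL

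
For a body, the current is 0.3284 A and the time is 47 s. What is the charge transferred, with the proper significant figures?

15 C

charge transferred = 0.3284 A × 47 s = 15.4348 C.
0.3284 has 4 significant figures; 47 has 2.
Division/multiplication keeps the fewest: 2 significant figures.
Rounded: 15 C.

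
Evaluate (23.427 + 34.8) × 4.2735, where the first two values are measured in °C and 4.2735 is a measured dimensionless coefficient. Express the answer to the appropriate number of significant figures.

249 °C

23.427 °C + 34.8 °C = 58.227 °C; the sum is limited to 1 decimal place (3 s.f.).
Carrying full precision, 58.227 × 4.2735 = 248.8330845 °C; 4.2735 has 5 s.f., so the result keeps min(3, 5) = 3 s.f.
Rounded to 3 significant figures: 249 °C.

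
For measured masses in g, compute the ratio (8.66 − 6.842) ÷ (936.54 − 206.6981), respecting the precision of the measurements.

8.66 − 6.842 = 1.818, limited to 2 d.p. → 3 s.f.; 936.54 − 206.6981 = 729.8419, limited to 2 d.p. → 5 s.f.
Carrying full precision, 1.818 ÷ 729.8419 = 0.00249095043735…; keep min(3, 5) = 3 s.f.
Rounded to 3 significant figures: 0.00249.

0.00249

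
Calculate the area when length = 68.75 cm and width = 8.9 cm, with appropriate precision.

6.1 × 10^2 cm²

area = 68.75 cm × 8.9 cm = 611.875 cm².
68.75 has 4 significant figures; 8.9 has 2.
Division/multiplication keeps the fewest: 2 significant figures.
Rounded: 6.1 × 10^2 cm².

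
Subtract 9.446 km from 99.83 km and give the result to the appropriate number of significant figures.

90.38 km

99.83 km − 9.446 km = 90.384 km.
Addition/subtraction keeps the fewest decimal places: 99.83 → 2 decimal places, 9.446 → 3 decimal places; limit is 2.
Rounded to 2 decimal places: 90.38 km.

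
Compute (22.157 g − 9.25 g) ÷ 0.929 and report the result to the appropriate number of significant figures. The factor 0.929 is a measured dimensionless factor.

13.9 g

22.157 g − 9.25 g = 12.907 g; the difference is limited to 2 decimal places (4 s.f.).
Carrying full precision, 12.907 ÷ 0.929 = 13.8934337998… g; 0.929 has 3 s.f., so the result keeps min(4, 3) = 3 s.f.
Rounded to 3 significant figures: 13.9 g.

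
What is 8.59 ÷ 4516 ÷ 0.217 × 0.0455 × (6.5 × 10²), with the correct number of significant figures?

8.59 ÷ 4516 ÷ 0.217 × 0.0455 × (6.5 × 10²) = 0.259241335467…
Multiplication/division keeps the fewest significant figures: 8.59 → 3 s.f., 4516 → 4 s.f., 0.217 → 3 s.f., 0.0455 → 3 s.f., 6.5 × 10² → 2 s.f.; limit is 2.
Rounded to 2 significant figures: 0.26.

0.26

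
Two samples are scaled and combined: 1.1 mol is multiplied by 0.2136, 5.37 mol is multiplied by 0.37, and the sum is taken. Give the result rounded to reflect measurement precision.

1.1 × 0.2136 = 0.23496 → 0.23 mol (2 s.f., last digit at the 10^-2 place).
5.37 × 0.37 = 1.9869 → 2.0 mol (2 s.f., last digit at the 10^-1 place).
Sum: 2.22186 mol; keep the coarser place, 10^-1.
Result: 2.2 mol.

2.2 mol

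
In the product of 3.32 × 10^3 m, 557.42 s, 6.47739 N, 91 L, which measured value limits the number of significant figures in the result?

91 L

3.32 × 10^3 m → 3 s.f.; 557.42 s → 5 s.f.; 6.47739 N → 6 s.f.; 91 L → 2 s.f.
The fewest is 2 significant figures, from 91 L.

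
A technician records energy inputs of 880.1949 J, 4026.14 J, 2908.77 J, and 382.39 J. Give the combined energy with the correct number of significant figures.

880.1949 J + 4026.14 J + 2908.77 J + 382.39 J = 8197.4949 J.
Addition/subtraction keeps the fewest decimal places: 880.1949 → 4 decimal places, 4026.14 → 2 decimal places, 2908.77 → 2 decimal places, 382.39 → 2 decimal places; limit is 2.
Rounded to 2 decimal places: 8197.49 J.

8197.49 J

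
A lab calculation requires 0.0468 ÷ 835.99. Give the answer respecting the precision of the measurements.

0.0468 ÷ 835.99 = 0.0000559815308796…
Multiplication/division keeps the fewest significant figures: 0.0468 → 3 s.f., 835.99 → 5 s.f.; limit is 3.
Rounded to 3 significant figures: 5.60 × 10^-5.

5.60 × 10^-5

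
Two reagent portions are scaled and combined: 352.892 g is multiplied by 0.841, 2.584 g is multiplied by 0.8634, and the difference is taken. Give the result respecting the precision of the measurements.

352.892 × 0.841 = 296.782172 → 297 g (3 s.f., last digit at the 10^0 place).
2.584 × 0.8634 = 2.2310256 → 2.231 g (4 s.f., last digit at the 10^-3 place).
Difference: 294.5511464 g; keep the coarser place, 10^0.
Result: 295 g.

295 g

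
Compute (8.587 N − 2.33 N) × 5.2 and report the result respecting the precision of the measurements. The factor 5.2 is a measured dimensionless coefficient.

33 N

8.587 N − 2.33 N = 6.257 N; the difference is limited to 2 decimal places (3 s.f.).
Carrying full precision, 6.257 × 5.2 = 32.5364 N; 5.2 has 2 s.f., so the result keeps min(3, 2) = 2 s.f.
Rounded to 2 significant figures: 33 N.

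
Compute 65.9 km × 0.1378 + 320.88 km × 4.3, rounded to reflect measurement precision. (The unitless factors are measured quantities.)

1.4 × 10^3 km

65.9 × 0.1378 = 9.08102 → 9.08 km (3 s.f., last digit at the 10^-2 place).
320.88 × 4.3 = 1379.784 → 1.4 × 10^3 km (2 s.f., last digit at the 10^2 place).
Sum: 1388.86502 km; keep the coarser place, 10^2.
Result: 1.4 × 10^3 km.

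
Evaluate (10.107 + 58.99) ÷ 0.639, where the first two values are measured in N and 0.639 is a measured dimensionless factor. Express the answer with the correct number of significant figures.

10.107 N + 58.99 N = 69.097 N; the sum is limited to 2 decimal places (4 s.f.).
Carrying full precision, 69.097 ÷ 0.639 = 108.133020344… N; 0.639 has 3 s.f., so the result keeps min(4, 3) = 3 s.f.
Rounded to 3 significant figures: 108 N.

108 N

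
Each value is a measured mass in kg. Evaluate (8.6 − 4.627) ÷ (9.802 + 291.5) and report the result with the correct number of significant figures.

0.013

8.6 − 4.627 = 3.973, limited to 1 d.p. → 2 s.f.; 9.802 + 291.5 = 301.302, limited to 1 d.p. → 4 s.f.
Carrying full precision, 3.973 ÷ 301.302 = 0.0131861056349…; keep min(2, 4) = 2 s.f.
Rounded to 2 significant figures: 0.013.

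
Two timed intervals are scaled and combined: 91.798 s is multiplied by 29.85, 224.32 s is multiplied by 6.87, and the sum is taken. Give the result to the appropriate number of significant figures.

91.798 × 29.85 = 2740.1703 → 2.740 × 10³ s (4 s.f., last digit at the 10^0 place).
224.32 × 6.87 = 1541.0784 → 1.54 × 10³ s (3 s.f., last digit at the 10^1 place).
Sum: 4281.2487 s; keep the coarser place, 10^1.
Result: 4.28 × 10³ s.

4.28 × 10³ s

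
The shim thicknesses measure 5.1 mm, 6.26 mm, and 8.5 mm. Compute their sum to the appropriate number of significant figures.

5.1 mm + 6.26 mm + 8.5 mm = 19.86 mm.
Addition/subtraction keeps the fewest decimal places: 5.1 → 1 decimal place, 6.26 → 2 decimal places, 8.5 → 1 decimal place; limit is 1.
Rounded to 1 decimal place: 19.9 mm.

19.9 mm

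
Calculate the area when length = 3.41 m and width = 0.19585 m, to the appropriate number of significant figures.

area = 3.41 m × 0.19585 m = 0.6678485 m².
3.41 has 3 significant figures; 0.19585 has 5.
Division/multiplication keeps the fewest: 3 significant figures.
Rounded: 0.668 m².

0.668 m²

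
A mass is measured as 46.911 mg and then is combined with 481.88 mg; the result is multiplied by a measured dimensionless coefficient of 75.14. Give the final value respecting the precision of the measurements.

3.973 × 10^4 mg

46.911 mg + 481.88 mg = 528.791 mg; the sum is limited to 2 decimal places (5 s.f.).
Carrying full precision, 528.791 × 75.14 = 39733.35574 mg; 75.14 has 4 s.f., so the result keeps min(5, 4) = 4 s.f.
Rounded to 4 significant figures: 3.973 × 10^4 mg.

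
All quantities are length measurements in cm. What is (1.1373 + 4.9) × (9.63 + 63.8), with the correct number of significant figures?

4.4 × 10^2 cm²

1.1373 + 4.9 = 6.0373, limited to 1 d.p. → 2 s.f.; 9.63 + 63.8 = 73.43, limited to 1 d.p. → 3 s.f.
Carrying full precision, 6.0373 × 73.43 = 443.318939; keep min(2, 3) = 2 s.f.
Rounded to 2 significant figures: 4.4 × 10^2 cm².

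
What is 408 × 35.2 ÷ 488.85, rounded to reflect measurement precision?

408 × 35.2 ÷ 488.85 = 29.3783369132…
Multiplication/division keeps the fewest significant figures: 408 → 3 s.f., 35.2 → 3 s.f., 488.85 → 5 s.f.; limit is 3.
Rounded to 3 significant figures: 29.4.

29.4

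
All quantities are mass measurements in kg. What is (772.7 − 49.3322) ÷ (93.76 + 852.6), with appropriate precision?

0.7644

772.7 − 49.3322 = 723.3678, limited to 1 d.p. → 4 s.f.; 93.76 + 852.6 = 946.36, limited to 1 d.p. → 4 s.f.
Carrying full precision, 723.3678 ÷ 946.36 = 0.764368527833…; keep min(4, 4) = 4 s.f.
Rounded to 4 significant figures: 0.7644.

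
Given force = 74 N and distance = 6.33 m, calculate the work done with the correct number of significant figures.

4.7 × 10² J

work done = 74 N × 6.33 m = 468.42 J.
74 has 2 significant figures; 6.33 has 3.
Division/multiplication keeps the fewest: 2 significant figures.
Rounded: 4.7 × 10² J.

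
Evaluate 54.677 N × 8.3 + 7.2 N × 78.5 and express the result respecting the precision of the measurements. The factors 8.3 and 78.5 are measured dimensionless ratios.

1.02 × 10³ N

54.677 × 8.3 = 453.8191 → 4.5 × 10² N (2 s.f., last digit at the 10^1 place).
7.2 × 78.5 = 565.2 → 5.7 × 10² N (2 s.f., last digit at the 10^1 place).
Sum: 1019.0191 N; keep the coarser place, 10^1.
Result: 1.02 × 10³ N.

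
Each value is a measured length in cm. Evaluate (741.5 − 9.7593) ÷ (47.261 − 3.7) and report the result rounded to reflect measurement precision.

16.8

741.5 − 9.7593 = 731.7407, limited to 1 d.p. → 4 s.f.; 47.261 − 3.7 = 43.561, limited to 1 d.p. → 3 s.f.
Carrying full precision, 731.7407 ÷ 43.561 = 16.798069374…; keep min(4, 3) = 3 s.f.
Rounded to 3 significant figures: 16.8.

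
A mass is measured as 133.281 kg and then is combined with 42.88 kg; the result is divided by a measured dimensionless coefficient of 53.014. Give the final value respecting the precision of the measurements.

3.3229 kg

133.281 kg + 42.88 kg = 176.161 kg; the sum is limited to 2 decimal places (5 s.f.).
Carrying full precision, 176.161 ÷ 53.014 = 3.32291470178… kg; 53.014 has 5 s.f., so the result keeps min(5, 5) = 5 s.f.
Rounded to 5 significant figures: 3.3229 kg.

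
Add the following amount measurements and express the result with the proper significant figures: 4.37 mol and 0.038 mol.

4.41 mol

4.37 mol + 0.038 mol = 4.408 mol.
Addition/subtraction keeps the fewest decimal places: 4.37 → 2 decimal places, 0.038 → 3 decimal places; limit is 2.
Rounded to 2 decimal places: 4.41 mol.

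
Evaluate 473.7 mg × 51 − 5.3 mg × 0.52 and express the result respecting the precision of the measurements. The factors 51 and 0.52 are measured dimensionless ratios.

2.4 × 10⁴ mg

473.7 × 51 = 24158.7 → 2.4 × 10⁴ mg (2 s.f., last digit at the 10^3 place).
5.3 × 0.52 = 2.756 → 2.8 mg (2 s.f., last digit at the 10^-1 place).
Difference: 24155.944 mg; keep the coarser place, 10^3.
Result: 2.4 × 10⁴ mg.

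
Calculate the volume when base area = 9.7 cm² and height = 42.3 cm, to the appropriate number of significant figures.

4.1 × 10² cm³

volume = 9.7 cm² × 42.3 cm = 410.31 cm³.
9.7 has 2 significant figures; 42.3 has 3.
Division/multiplication keeps the fewest: 2 significant figures.
Rounded: 4.1 × 10² cm³.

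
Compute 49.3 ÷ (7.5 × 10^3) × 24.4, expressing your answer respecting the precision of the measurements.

49.3 ÷ (7.5 × 10^3) × 24.4 = 0.160389333333…
Multiplication/division keeps the fewest significant figures: 49.3 → 3 s.f., 7.5 × 10^3 → 2 s.f., 24.4 → 3 s.f.; limit is 2.
Rounded to 2 significant figures: 0.16.

0.16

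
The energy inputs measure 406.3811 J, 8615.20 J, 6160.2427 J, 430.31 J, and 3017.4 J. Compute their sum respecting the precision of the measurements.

406.3811 J + 8615.20 J + 6160.2427 J + 430.31 J + 3017.4 J = 18629.5338 J.
Addition/subtraction keeps the fewest decimal places: 406.3811 → 4 decimal places, 8615.20 → 2 decimal places, 6160.2427 → 4 decimal places, 430.31 → 2 decimal places, 3017.4 → 1 decimal place; limit is 1.
Rounded to 1 decimal place: 18629.5 J.

18629.5 J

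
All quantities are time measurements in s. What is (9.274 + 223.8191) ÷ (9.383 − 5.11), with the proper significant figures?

54.6

9.274 + 223.8191 = 233.0931, limited to 3 d.p. → 6 s.f.; 9.383 − 5.11 = 4.273, limited to 2 d.p. → 3 s.f.
Carrying full precision, 233.0931 ÷ 4.273 = 54.5502223262…; keep min(6, 3) = 3 s.f.
Rounded to 3 significant figures: 54.6.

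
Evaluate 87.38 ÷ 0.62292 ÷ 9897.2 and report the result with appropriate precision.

0.01417

87.38 ÷ 0.62292 ÷ 9897.2 = 0.0141731837944…
Multiplication/division keeps the fewest significant figures: 87.38 → 4 s.f., 0.62292 → 5 s.f., 9897.2 → 5 s.f.; limit is 4.
Rounded to 4 significant figures: 0.01417.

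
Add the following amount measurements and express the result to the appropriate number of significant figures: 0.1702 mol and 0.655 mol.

0.825 mol

0.1702 mol + 0.655 mol = 0.8252 mol.
Addition/subtraction keeps the fewest decimal places: 0.1702 → 4 decimal places, 0.655 → 3 decimal places; limit is 3.
Rounded to 3 decimal places: 0.825 mol.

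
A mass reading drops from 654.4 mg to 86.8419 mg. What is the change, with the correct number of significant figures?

654.4 mg − 86.8419 mg = 567.5581 mg.
Addition/subtraction keeps the fewest decimal places: 654.4 → 1 decimal place, 86.8419 → 4 decimal places; limit is 1.
Rounded to 1 decimal place: 567.6 mg.

567.6 mg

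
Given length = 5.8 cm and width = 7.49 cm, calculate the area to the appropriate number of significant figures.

area = 5.8 cm × 7.49 cm = 43.442 cm².
5.8 has 2 significant figures; 7.49 has 3.
Division/multiplication keeps the fewest: 2 significant figures.
Rounded: 43 cm².

43 cm²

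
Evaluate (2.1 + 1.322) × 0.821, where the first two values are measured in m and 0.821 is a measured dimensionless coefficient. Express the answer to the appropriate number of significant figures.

2.1 m + 1.322 m = 3.422 m; the sum is limited to 1 decimal place (2 s.f.).
Carrying full precision, 3.422 × 0.821 = 2.809462 m; 0.821 has 3 s.f., so the result keeps min(2, 3) = 2 s.f.
Rounded to 2 significant figures: 2.8 m.

2.8 m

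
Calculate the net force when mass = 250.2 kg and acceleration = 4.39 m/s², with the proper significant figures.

net force = 250.2 kg × 4.39 m/s² = 1098.378 N.
250.2 has 4 significant figures; 4.39 has 3.
Division/multiplication keeps the fewest: 3 significant figures.
Rounded: 1.10 × 10^3 N.

1.10 × 10^3 N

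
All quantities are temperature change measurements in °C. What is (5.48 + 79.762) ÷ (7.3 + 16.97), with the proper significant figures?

5.48 + 79.762 = 85.242, limited to 2 d.p. → 4 s.f.; 7.3 + 16.97 = 24.27, limited to 1 d.p. → 3 s.f.
Carrying full precision, 85.242 ÷ 24.27 = 3.51223733004…; keep min(4, 3) = 3 s.f.
Rounded to 3 significant figures: 3.51.

3.51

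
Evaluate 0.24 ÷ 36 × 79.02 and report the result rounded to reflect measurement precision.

0.24 ÷ 36 × 79.02 = 0.5268
Multiplication/division keeps the fewest significant figures: 0.24 → 2 s.f., 36 → 2 s.f., 79.02 → 4 s.f.; limit is 2.
Rounded to 2 significant figures: 0.53.

0.53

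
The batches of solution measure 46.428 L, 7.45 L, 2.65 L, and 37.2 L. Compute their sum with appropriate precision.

46.428 L + 7.45 L + 2.65 L + 37.2 L = 93.728 L.
Addition/subtraction keeps the fewest decimal places: 46.428 → 3 decimal places, 7.45 → 2 decimal places, 2.65 → 2 decimal places, 37.2 → 1 decimal place; limit is 1.
Rounded to 1 decimal place: 93.7 L.

93.7 L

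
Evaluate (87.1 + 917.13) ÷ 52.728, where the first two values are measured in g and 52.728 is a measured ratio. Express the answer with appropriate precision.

19.045 g

87.1 g + 917.13 g = 1004.23 g; the sum is limited to 1 decimal place (5 s.f.).
Carrying full precision, 1004.23 ÷ 52.728 = 19.0454786831… g; 52.728 has 5 s.f., so the result keeps min(5, 5) = 5 s.f.
Rounded to 5 significant figures: 19.045 g.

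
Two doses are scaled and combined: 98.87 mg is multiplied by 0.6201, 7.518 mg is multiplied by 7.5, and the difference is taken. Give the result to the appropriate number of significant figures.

98.87 × 0.6201 = 61.309287 → 61.31 mg (4 s.f., last digit at the 10^-2 place).
7.518 × 7.5 = 56.385 → 56 mg (2 s.f., last digit at the 10^0 place).
Difference: 4.924287 mg; keep the coarser place, 10^0.
Result: 5 mg.

5 mg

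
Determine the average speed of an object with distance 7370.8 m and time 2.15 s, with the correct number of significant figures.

3.43 × 10^3 m/s

average speed = 7370.8 m ÷ 2.15 s = 3428.27906977… m/s.
7370.8 has 5 significant figures; 2.15 has 3.
Division/multiplication keeps the fewest: 3 significant figures.
Rounded: 3.43 × 10^3 m/s.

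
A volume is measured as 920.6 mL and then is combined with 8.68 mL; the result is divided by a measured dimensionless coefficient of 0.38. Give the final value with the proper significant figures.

2.4 × 10^3 mL

920.6 mL + 8.68 mL = 929.28 mL; the sum is limited to 1 decimal place (4 s.f.).
Carrying full precision, 929.28 ÷ 0.38 = 2445.47368421… mL; 0.38 has 2 s.f., so the result keeps min(4, 2) = 2 s.f.
Rounded to 2 significant figures: 2.4 × 10^3 mL.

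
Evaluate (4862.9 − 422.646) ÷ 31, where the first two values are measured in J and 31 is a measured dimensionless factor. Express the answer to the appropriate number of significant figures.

1.4 × 10^2 J

4862.9 J − 422.646 J = 4440.254 J; the difference is limited to 1 decimal place (5 s.f.).
Carrying full precision, 4440.254 ÷ 31 = 143.234 J; 31 has 2 s.f., so the result keeps min(5, 2) = 2 s.f.
Rounded to 2 significant figures: 1.4 × 10^2 J.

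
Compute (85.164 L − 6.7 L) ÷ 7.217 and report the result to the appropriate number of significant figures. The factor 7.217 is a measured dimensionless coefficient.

10.9 L

85.164 L − 6.7 L = 78.464 L; the difference is limited to 1 decimal place (3 s.f.).
Carrying full precision, 78.464 ÷ 7.217 = 10.8721075239… L; 7.217 has 4 s.f., so the result keeps min(3, 4) = 3 s.f.
Rounded to 3 significant figures: 10.9 L.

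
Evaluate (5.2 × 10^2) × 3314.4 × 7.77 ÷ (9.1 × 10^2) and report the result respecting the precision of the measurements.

1.5 × 10^4

(5.2 × 10^2) × 3314.4 × 7.77 ÷ (9.1 × 10^2) = 14715.936
Multiplication/division keeps the fewest significant figures: 5.2 × 10^2 → 2 s.f., 3314.4 → 5 s.f., 7.77 → 3 s.f., 9.1 × 10^2 → 2 s.f.; limit is 2.
Rounded to 2 significant figures: 1.5 × 10^4.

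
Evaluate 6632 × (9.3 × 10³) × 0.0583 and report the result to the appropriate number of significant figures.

3.6 × 10⁶

6632 × (9.3 × 10³) × 0.0583 = 3595804.08
Multiplication/division keeps the fewest significant figures: 6632 → 4 s.f., 9.3 × 10³ → 2 s.f., 0.0583 → 3 s.f.; limit is 2.
Rounded to 2 significant figures: 3.6 × 10⁶.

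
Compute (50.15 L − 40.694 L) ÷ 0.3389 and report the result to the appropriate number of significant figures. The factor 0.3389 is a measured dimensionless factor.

27.9 L

50.15 L − 40.694 L = 9.456 L; the difference is limited to 2 decimal places (3 s.f.).
Carrying full precision, 9.456 ÷ 0.3389 = 27.9020359988… L; 0.3389 has 4 s.f., so the result keeps min(3, 4) = 3 s.f.
Rounded to 3 significant figures: 27.9 L.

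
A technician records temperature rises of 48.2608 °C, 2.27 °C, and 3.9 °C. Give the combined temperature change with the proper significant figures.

54.4 °C

48.2608 °C + 2.27 °C + 3.9 °C = 54.4308 °C.
Addition/subtraction keeps the fewest decimal places: 48.2608 → 4 decimal places, 2.27 → 2 decimal places, 3.9 → 1 decimal place; limit is 1.
Rounded to 1 decimal place: 54.4 °C.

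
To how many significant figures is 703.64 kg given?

5

703.64: zeros between nonzero digits are significant.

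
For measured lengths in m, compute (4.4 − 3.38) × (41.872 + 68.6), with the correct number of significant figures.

1.1 × 10² m²

4.4 − 3.38 = 1.02, limited to 1 d.p. → 2 s.f.; 41.872 + 68.6 = 110.472, limited to 1 d.p. → 4 s.f.
Carrying full precision, 1.02 × 110.472 = 112.68144; keep min(2, 4) = 2 s.f.
Rounded to 2 significant figures: 1.1 × 10² m².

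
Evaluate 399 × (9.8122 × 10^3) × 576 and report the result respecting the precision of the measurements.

399 × (9.8122 × 10^3) × 576 = 2.2550790528 × 10^9
Multiplication/division keeps the fewest significant figures: 399 → 3 s.f., 9.8122 × 10^3 → 5 s.f., 576 → 3 s.f.; limit is 3.
Rounded to 3 significant figures: 2.26 × 10^9.

2.26 × 10^9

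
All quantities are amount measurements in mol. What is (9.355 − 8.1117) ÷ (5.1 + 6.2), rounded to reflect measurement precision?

0.110

9.355 − 8.1117 = 1.2433, limited to 3 d.p. → 4 s.f.; 5.1 + 6.2 = 11.3, limited to 1 d.p. → 3 s.f.
Carrying full precision, 1.2433 ÷ 11.3 = 0.110026548673…; keep min(4, 3) = 3 s.f.
Rounded to 3 significant figures: 0.110.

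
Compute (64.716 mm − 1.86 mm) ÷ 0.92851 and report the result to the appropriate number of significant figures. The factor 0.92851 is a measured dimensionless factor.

67.70 mm

64.716 mm − 1.86 mm = 62.856 mm; the difference is limited to 2 decimal places (4 s.f.).
Carrying full precision, 62.856 ÷ 0.92851 = 67.6955552444… mm; 0.92851 has 5 s.f., so the result keeps min(4, 5) = 4 s.f.
Rounded to 4 significant figures: 67.70 mm.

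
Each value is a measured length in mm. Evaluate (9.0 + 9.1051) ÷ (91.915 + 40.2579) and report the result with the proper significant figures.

0.137

9.0 + 9.1051 = 18.1051, limited to 1 d.p. → 3 s.f.; 91.915 + 40.2579 = 132.1729, limited to 3 d.p. → 6 s.f.
Carrying full precision, 18.1051 ÷ 132.1729 = 0.136980424883…; keep min(3, 6) = 3 s.f.
Rounded to 3 significant figures: 0.137.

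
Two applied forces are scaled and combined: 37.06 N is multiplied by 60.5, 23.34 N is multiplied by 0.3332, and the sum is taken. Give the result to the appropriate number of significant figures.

37.06 × 60.5 = 2242.13 → 2.24 × 10³ N (3 s.f., last digit at the 10^1 place).
23.34 × 0.3332 = 7.776888 → 7.777 N (4 s.f., last digit at the 10^-3 place).
Sum: 2249.906888 N; keep the coarser place, 10^1.
Result: 2.25 × 10³ N.

2.25 × 10³ N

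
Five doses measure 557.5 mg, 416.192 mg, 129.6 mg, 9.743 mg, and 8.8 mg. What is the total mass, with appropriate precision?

557.5 mg + 416.192 mg + 129.6 mg + 9.743 mg + 8.8 mg = 1121.835 mg.
Addition/subtraction keeps the fewest decimal places: 557.5 → 1 decimal place, 416.192 → 3 decimal places, 129.6 → 1 decimal place, 9.743 → 3 decimal places, 8.8 → 1 decimal place; limit is 1.
Rounded to 1 decimal place: 1121.8 mg.

1121.8 mg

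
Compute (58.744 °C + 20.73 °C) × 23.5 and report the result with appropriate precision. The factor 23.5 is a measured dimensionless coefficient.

1.87 × 10³ °C

58.744 °C + 20.73 °C = 79.474 °C; the sum is limited to 2 decimal places (4 s.f.).
Carrying full precision, 79.474 × 23.5 = 1867.639 °C; 23.5 has 3 s.f., so the result keeps min(4, 3) = 3 s.f.
Rounded to 3 significant figures: 1.87 × 10³ °C.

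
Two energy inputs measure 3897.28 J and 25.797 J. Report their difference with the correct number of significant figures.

3897.28 J − 25.797 J = 3871.483 J.
Addition/subtraction keeps the fewest decimal places: 3897.28 → 2 decimal places, 25.797 → 3 decimal places; limit is 2.
Rounded to 2 decimal places: 3871.48 J.

3871.48 J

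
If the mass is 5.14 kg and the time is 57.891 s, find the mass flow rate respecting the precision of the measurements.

0.0888 kg/s

mass flow rate = 5.14 kg ÷ 57.891 s = 0.0887875490145… kg/s.
5.14 has 3 significant figures; 57.891 has 5.
Division/multiplication keeps the fewest: 3 significant figures.
Rounded: 0.0888 kg/s.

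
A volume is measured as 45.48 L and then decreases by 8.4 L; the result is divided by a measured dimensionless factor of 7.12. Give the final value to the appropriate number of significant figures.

45.48 L − 8.4 L = 37.08 L; the difference is limited to 1 decimal place (3 s.f.).
Carrying full precision, 37.08 ÷ 7.12 = 5.20786516854… L; 7.12 has 3 s.f., so the result keeps min(3, 3) = 3 s.f.
Rounded to 3 significant figures: 5.21 L.

5.21 L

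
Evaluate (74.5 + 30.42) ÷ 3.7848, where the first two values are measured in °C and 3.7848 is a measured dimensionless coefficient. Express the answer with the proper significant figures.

74.5 °C + 30.42 °C = 104.92 °C; the sum is limited to 1 decimal place (4 s.f.).
Carrying full precision, 104.92 ÷ 3.7848 = 27.7214119636… °C; 3.7848 has 5 s.f., so the result keeps min(4, 5) = 4 s.f.
Rounded to 4 significant figures: 27.72 °C.

27.72 °C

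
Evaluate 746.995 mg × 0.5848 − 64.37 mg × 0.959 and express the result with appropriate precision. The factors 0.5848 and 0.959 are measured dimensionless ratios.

375.1 mg

746.995 × 0.5848 = 436.842676 → 436.8 mg (4 s.f., last digit at the 10^-1 place).
64.37 × 0.959 = 61.73083 → 61.7 mg (3 s.f., last digit at the 10^-1 place).
Difference: 375.111846 mg; keep the coarser place, 10^-1.
Result: 375.1 mg.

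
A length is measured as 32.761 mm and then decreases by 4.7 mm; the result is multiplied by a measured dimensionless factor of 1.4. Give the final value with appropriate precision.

32.761 mm − 4.7 mm = 28.061 mm; the difference is limited to 1 decimal place (3 s.f.).
Carrying full precision, 28.061 × 1.4 = 39.2854 mm; 1.4 has 2 s.f., so the result keeps min(3, 2) = 2 s.f.
Rounded to 2 significant figures: 39 mm.

39 mm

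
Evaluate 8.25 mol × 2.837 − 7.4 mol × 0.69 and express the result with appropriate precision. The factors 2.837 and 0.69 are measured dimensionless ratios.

8.25 × 2.837 = 23.40525 → 23.4 mol (3 s.f., last digit at the 10^-1 place).
7.4 × 0.69 = 5.106 → 5.1 mol (2 s.f., last digit at the 10^-1 place).
Difference: 18.29925 mol; keep the coarser place, 10^-1.
Result: 18.3 mol.

18.3 mol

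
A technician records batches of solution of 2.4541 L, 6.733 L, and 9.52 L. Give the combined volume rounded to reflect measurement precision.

2.4541 L + 6.733 L + 9.52 L = 18.7071 L.
Addition/subtraction keeps the fewest decimal places: 2.4541 → 4 decimal places, 6.733 → 3 decimal places, 9.52 → 2 decimal places; limit is 2.
Rounded to 2 decimal places: 18.71 L.

18.71 L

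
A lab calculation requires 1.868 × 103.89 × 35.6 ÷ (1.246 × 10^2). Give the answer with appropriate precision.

1.868 × 103.89 × 35.6 ÷ (1.246 × 10^2) = 55.4475771429…
Multiplication/division keeps the fewest significant figures: 1.868 → 4 s.f., 103.89 → 5 s.f., 35.6 → 3 s.f., 1.246 × 10^2 → 4 s.f.; limit is 3.
Rounded to 3 significant figures: 55.4.

55.4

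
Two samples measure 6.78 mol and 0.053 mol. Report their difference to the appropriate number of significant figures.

6.78 mol − 0.053 mol = 6.727 mol.
Addition/subtraction keeps the fewest decimal places: 6.78 → 2 decimal places, 0.053 → 3 decimal places; limit is 2.
Rounded to 2 decimal places: 6.73 mol.

6.73 mol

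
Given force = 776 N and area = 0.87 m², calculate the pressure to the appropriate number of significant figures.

pressure = 776 N ÷ 0.87 m² = 891.954022989… Pa.
776 has 3 significant figures; 0.87 has 2.
Division/multiplication keeps the fewest: 2 significant figures.
Rounded: 8.9 × 10² Pa.

8.9 × 10² Pa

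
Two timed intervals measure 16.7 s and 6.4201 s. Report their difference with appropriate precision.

16.7 s − 6.4201 s = 10.2799 s.
Addition/subtraction keeps the fewest decimal places: 16.7 → 1 decimal place, 6.4201 → 4 decimal places; limit is 1.
Rounded to 1 decimal place: 10.3 s.

10.3 s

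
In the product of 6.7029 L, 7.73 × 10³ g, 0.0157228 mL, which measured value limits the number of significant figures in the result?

7.73 × 10³ g

6.7029 L → 5 s.f.; 7.73 × 10³ g → 3 s.f.; 0.0157228 mL → 6 s.f.
The fewest is 3 significant figures, from 7.73 × 10³ g.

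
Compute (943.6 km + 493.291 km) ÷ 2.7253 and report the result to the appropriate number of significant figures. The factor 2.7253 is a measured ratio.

943.6 km + 493.291 km = 1436.891 km; the sum is limited to 1 decimal place (5 s.f.).
Carrying full precision, 1436.891 ÷ 2.7253 = 527.241404616… km; 2.7253 has 5 s.f., so the result keeps min(5, 5) = 5 s.f.
Rounded to 5 significant figures: 527.24 km.

527.24 km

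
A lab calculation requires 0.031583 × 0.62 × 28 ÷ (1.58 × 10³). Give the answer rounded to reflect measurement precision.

0.031583 × 0.62 × 28 ÷ (1.58 × 10³) = 0.00034701321519…
Multiplication/division keeps the fewest significant figures: 0.031583 → 5 s.f., 0.62 → 2 s.f., 28 → 2 s.f., 1.58 × 10³ → 3 s.f.; limit is 2.
Rounded to 2 significant figures: 3.5 × 10⁻⁴.

3.5 × 10⁻⁴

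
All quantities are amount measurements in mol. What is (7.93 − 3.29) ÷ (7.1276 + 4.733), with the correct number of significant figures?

0.391

7.93 − 3.29 = 4.64, limited to 2 d.p. → 3 s.f.; 7.1276 + 4.733 = 11.8606, limited to 3 d.p. → 5 s.f.
Carrying full precision, 4.64 ÷ 11.8606 = 0.391211237206…; keep min(3, 5) = 3 s.f.
Rounded to 3 significant figures: 0.391.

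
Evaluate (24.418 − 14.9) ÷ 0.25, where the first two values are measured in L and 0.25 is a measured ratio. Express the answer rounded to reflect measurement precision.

24.418 L − 14.9 L = 9.518 L; the difference is limited to 1 decimal place (2 s.f.).
Carrying full precision, 9.518 ÷ 0.25 = 38.072 L; 0.25 has 2 s.f., so the result keeps min(2, 2) = 2 s.f.
Rounded to 2 significant figures: 38 L.

38 L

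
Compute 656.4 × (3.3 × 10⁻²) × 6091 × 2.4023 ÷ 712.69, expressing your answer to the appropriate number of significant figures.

656.4 × (3.3 × 10⁻²) × 6091 × 2.4023 ÷ 712.69 = 444.731291767…
Multiplication/division keeps the fewest significant figures: 656.4 → 4 s.f., 3.3 × 10⁻² → 2 s.f., 6091 → 4 s.f., 2.4023 → 5 s.f., 712.69 → 5 s.f.; limit is 2.
Rounded to 2 significant figures: 4.4 × 10².

4.4 × 10²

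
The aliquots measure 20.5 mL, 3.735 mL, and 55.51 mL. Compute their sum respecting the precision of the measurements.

20.5 mL + 3.735 mL + 55.51 mL = 79.745 mL.
Addition/subtraction keeps the fewest decimal places: 20.5 → 1 decimal place, 3.735 → 3 decimal places, 55.51 → 2 decimal places; limit is 1.
Rounded to 1 decimal place: 79.7 mL.

79.7 mL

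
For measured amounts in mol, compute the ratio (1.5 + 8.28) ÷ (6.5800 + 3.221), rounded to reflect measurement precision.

1.0

1.5 + 8.28 = 9.78, limited to 1 d.p. → 2 s.f.; 6.5800 + 3.221 = 9.8010, limited to 3 d.p. → 4 s.f.
Carrying full precision, 9.78 ÷ 9.8010 = 0.997857361494…; keep min(2, 4) = 2 s.f.
Rounded to 2 significant figures: 1.0.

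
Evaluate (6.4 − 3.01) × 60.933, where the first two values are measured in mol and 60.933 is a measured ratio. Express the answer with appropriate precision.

6.4 mol − 3.01 mol = 3.39 mol; the difference is limited to 1 decimal place (2 s.f.).
Carrying full precision, 3.39 × 60.933 = 206.56287 mol; 60.933 has 5 s.f., so the result keeps min(2, 5) = 2 s.f.
Rounded to 2 significant figures: 2.1 × 10^2 mol.

2.1 × 10^2 mol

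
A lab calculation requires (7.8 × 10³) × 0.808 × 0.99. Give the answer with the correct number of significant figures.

(7.8 × 10³) × 0.808 × 0.99 = 6239.376
Multiplication/division keeps the fewest significant figures: 7.8 × 10³ → 2 s.f., 0.808 → 3 s.f., 0.99 → 2 s.f.; limit is 2.
Rounded to 2 significant figures: 6.2 × 10³.

6.2 × 10³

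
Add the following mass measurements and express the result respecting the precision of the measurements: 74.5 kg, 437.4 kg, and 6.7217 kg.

518.6 kg

74.5 kg + 437.4 kg + 6.7217 kg = 518.6217 kg.
Addition/subtraction keeps the fewest decimal places: 74.5 → 1 decimal place, 437.4 → 1 decimal place, 6.7217 → 4 decimal places; limit is 1.
Rounded to 1 decimal place: 518.6 kg.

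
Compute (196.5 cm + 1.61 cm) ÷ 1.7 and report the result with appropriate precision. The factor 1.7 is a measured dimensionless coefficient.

1.2 × 10^2 cm

196.5 cm + 1.61 cm = 198.11 cm; the sum is limited to 1 decimal place (4 s.f.).
Carrying full precision, 198.11 ÷ 1.7 = 116.535294118… cm; 1.7 has 2 s.f., so the result keeps min(4, 2) = 2 s.f.
Rounded to 2 significant figures: 1.2 × 10^2 cm.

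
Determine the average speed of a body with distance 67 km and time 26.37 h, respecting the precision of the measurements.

2.5 km/h

average speed = 67 km ÷ 26.37 h = 2.54076602199… km/h.
67 has 2 significant figures; 26.37 has 4.
Division/multiplication keeps the fewest: 2 significant figures.
Rounded: 2.5 km/h.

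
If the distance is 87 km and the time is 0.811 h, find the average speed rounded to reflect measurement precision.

average speed = 87 km ÷ 0.811 h = 107.274969174… km/h.
87 has 2 significant figures; 0.811 has 3.
Division/multiplication keeps the fewest: 2 significant figures.
Rounded: 1.1 × 10^2 km/h.

1.1 × 10^2 km/h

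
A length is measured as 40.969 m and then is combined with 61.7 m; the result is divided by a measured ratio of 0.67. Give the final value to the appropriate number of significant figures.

1.5 × 10^2 m

40.969 m + 61.7 m = 102.669 m; the sum is limited to 1 decimal place (4 s.f.).
Carrying full precision, 102.669 ÷ 0.67 = 153.237313433… m; 0.67 has 2 s.f., so the result keeps min(4, 2) = 2 s.f.
Rounded to 2 significant figures: 1.5 × 10^2 m.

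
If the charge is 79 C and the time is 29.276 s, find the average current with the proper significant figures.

average current = 79 C ÷ 29.276 s = 2.69845607323… A.
79 has 2 significant figures; 29.276 has 5.
Division/multiplication keeps the fewest: 2 significant figures.
Rounded: 2.7 A.

2.7 A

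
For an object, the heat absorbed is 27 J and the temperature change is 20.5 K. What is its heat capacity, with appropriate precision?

1.3 J/K

heat capacity = 27 J ÷ 20.5 K = 1.31707317073… J/K.
27 has 2 significant figures; 20.5 has 3.
Division/multiplication keeps the fewest: 2 significant figures.
Rounded: 1.3 J/K.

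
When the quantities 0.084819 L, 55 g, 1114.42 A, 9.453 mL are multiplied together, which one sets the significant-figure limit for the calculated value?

55 g

0.084819 L → 5 s.f.; 55 g → 2 s.f.; 1114.42 A → 6 s.f.; 9.453 mL → 4 s.f.
The fewest is 2 significant figures, from 55 g.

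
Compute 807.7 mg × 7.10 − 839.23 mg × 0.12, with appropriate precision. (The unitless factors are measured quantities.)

5.63 × 10³ mg

807.7 × 7.10 = 5734.67 → 5.73 × 10³ mg (3 s.f., last digit at the 10^1 place).
839.23 × 0.12 = 100.7076 → 1.0 × 10² mg (2 s.f., last digit at the 10^1 place).
Difference: 5633.9624 mg; keep the coarser place, 10^1.
Result: 5.63 × 10³ mg.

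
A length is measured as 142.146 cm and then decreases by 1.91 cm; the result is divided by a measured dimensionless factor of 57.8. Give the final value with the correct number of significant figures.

142.146 cm − 1.91 cm = 140.236 cm; the difference is limited to 2 decimal places (5 s.f.).
Carrying full precision, 140.236 ÷ 57.8 = 2.4262283737… cm; 57.8 has 3 s.f., so the result keeps min(5, 3) = 3 s.f.
Rounded to 3 significant figures: 2.43 cm.

2.43 cm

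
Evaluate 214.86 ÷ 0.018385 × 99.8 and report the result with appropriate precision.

214.86 ÷ 0.018385 × 99.8 = 1166332.77128…
Multiplication/division keeps the fewest significant figures: 214.86 → 5 s.f., 0.018385 → 5 s.f., 99.8 → 3 s.f.; limit is 3.
Rounded to 3 significant figures: 1.17 × 10^6.

1.17 × 10^6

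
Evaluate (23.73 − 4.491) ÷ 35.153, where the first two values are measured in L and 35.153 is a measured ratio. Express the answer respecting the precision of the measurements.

0.5473 L

23.73 L − 4.491 L = 19.239 L; the difference is limited to 2 decimal places (4 s.f.).
Carrying full precision, 19.239 ÷ 35.153 = 0.547293260888… L; 35.153 has 5 s.f., so the result keeps min(4, 5) = 4 s.f.
Rounded to 4 significant figures: 0.5473 L.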